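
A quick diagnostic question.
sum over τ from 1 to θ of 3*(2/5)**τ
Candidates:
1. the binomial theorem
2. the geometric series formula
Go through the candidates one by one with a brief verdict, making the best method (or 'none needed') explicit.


Diagnosis: the geometric series formula — the ratio of consecutive terms is the constant 2/5, independent of the index — a geometric sum.
- the binomial theorem: the summand does not match any term pattern of an expanded binomial power.
- the geometric series formula — yes, a natural case for it.


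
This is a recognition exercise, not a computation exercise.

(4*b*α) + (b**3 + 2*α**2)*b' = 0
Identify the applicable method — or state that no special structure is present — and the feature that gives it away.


Verdict: the exact-equation method — the mixed-partials test passes for 4*b*α and b**3 + 2*α**2, so a potential function exists as presented.


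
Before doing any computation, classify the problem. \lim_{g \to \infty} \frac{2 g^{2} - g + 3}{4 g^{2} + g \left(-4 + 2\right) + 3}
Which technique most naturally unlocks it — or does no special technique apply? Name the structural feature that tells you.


Diagnosis: dominant-term comparison — as g grows, only the highest-degree terms matter — compare leading terms and read the limit off. As a single quotient, the ∞/∞ shape would yield to repeated differentiation as well — the growth comparison gets there in one look.


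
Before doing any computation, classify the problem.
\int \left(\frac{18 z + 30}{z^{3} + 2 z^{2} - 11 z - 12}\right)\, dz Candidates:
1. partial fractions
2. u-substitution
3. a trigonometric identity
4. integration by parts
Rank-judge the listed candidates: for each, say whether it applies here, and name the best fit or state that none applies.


Technique: partial fractions — z^{3} + 2 z^{2} - 11 z - 12 splits into linear pieces, so the quotient is a sum of simple fractions — decompose before integrating.
- partial fractions — applicable, and directly so.
- u-substitution: no subexpression of the integrand serves as a whole-integral substitution inner — individual terms may offer their own, but none carries its derivative as a factor of the full integrand; a working change of variable would have to be constructed from outside the expression.
- a trigonometric identity: there is no trigonometric structure at all — the integrand carries no sine or cosine to rewrite.
- integration by parts — no split into a nonconstant polynomial times one of the standard kernels — exp, sine, or cosine of a linear argument, or a logarithm — applies here.


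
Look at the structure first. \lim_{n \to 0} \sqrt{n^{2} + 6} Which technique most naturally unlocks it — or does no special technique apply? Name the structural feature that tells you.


Technique: no special technique — no vanishing denominator and no indeterminate clash at the point — evaluation is immediate.


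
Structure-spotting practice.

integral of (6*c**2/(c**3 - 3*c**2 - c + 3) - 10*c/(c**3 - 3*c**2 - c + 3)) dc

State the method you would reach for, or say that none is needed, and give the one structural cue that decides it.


Method: partial fractions — c**3 - 3*c**2 - c + 3 splits into linear pieces, so the quotient is a sum of simple fractions — decompose before integrating.


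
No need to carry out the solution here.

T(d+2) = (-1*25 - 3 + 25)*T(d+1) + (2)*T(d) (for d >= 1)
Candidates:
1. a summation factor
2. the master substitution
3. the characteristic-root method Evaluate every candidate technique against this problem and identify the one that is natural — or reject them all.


Technique: the characteristic-root method — no index-dependence in the weights and nothing inhomogeneous: classic characteristic-equation setup.
- a summation factor: the recurrence reaches back more than one step, outside the first-order family a summation factor normalizes.
- the master substitution: this is shift-type recursion, outside the divide-and-conquer template.
- the characteristic-root method: a fit — the right tool for this form.


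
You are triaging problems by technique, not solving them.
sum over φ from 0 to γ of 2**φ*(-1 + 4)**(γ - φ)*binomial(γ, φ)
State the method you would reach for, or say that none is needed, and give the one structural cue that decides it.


Method: the binomial theorem — terms weighting binomial(γ, φ) against matched powers of 2 and (-1 + 4) reassemble into (2 + (-1 + 4))^γ by the binomial theorem.


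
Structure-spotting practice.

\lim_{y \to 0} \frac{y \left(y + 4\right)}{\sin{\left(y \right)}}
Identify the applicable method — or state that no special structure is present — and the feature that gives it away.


Method: l'Hôpital's rule (0/0) — the 0/0 form at 0 is the signature situation for l'Hôpital's rule. Expanding numerator and denominator to first order gives the same value — the rule automates exactly that.


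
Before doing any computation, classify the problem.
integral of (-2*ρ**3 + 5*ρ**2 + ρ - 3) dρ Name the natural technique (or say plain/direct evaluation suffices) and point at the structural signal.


Verdict: no special technique — nothing composite, nothing rational, nothing trigonometric — each constant-multiple power of ρ integrates by the power rule alone.


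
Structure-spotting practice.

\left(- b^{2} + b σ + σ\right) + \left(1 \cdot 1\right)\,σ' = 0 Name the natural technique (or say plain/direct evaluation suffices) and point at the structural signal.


Verdict: a linear integrating factor — linear in the unknown with genuine forcing: multiply through by the exponential of the integrated coefficient and the left side closes into one derivative.


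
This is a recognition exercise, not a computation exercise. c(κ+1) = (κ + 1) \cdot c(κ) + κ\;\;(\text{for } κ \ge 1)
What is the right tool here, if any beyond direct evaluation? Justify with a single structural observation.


Method: a summation factor — one step of memory with a weight κ + 1 that changes as the index grows — the summation-factor construction is built for this.


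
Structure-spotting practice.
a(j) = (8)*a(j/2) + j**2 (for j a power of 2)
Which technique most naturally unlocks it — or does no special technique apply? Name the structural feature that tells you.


Best approach: the master substitution — the recursive call is at index j/2 rather than a shift, a divide-and-conquer shape — substituting j = 2^m linearizes it.


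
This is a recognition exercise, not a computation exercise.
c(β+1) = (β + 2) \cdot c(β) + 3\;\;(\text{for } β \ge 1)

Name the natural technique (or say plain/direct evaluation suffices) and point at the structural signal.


Verdict: a summation factor — first-order, linear, moving coefficient β + 2: the discrete analogue of an integrating factor handles it.


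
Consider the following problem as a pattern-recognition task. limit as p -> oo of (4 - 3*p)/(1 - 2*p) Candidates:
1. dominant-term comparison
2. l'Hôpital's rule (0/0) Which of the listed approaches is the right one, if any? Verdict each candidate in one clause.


Best approach: dominant-term comparison — divide by the highest power of p present: lower-order terms vanish and the dominant ratio remains.
- dominant-term comparison — yes, a natural case for it.
- l'Hôpital's rule (0/0) — no 0/0 form appears: written as one quotient, top and bottom both grow without bound, and the ratio is decided by their leading terms.


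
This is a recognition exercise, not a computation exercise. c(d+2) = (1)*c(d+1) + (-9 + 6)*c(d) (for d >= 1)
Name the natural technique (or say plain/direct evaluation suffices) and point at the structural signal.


Technique: the characteristic-root method — every coefficient is a fixed number and the forcing is zero — substitute r^d and read off the root equation.


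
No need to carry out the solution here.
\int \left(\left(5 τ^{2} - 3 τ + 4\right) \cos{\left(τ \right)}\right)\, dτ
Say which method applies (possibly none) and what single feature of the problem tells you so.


Method: integration by parts — 5 τ^{2} - 3 τ + 4 dies after finitely many derivatives while \cos{\left(τ \right)} cycles under integration — the tabular/parts setup.


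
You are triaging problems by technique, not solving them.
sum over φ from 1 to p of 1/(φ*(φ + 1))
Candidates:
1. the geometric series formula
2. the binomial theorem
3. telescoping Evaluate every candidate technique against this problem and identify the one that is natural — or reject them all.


Diagnosis: telescoping — 1/(φ*(φ + 1)) decomposes into shift-paired simple fractions; the series telescopes to finitely many boundary pieces.
- the geometric series formula — the term-to-term ratio changes with the index, so the geometric formula cannot close it.
- the binomial theorem: there is no pair of bases whose matched powers would reassemble into a single binomial power.
- telescoping: a fit — the right tool for this form.


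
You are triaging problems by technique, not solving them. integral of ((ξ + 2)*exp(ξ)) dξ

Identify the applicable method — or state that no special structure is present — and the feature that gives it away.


Method: integration by parts — differentiate ξ + 2, integrate exp(ξ): each pass lowers the polynomial degree, so parts terminates.


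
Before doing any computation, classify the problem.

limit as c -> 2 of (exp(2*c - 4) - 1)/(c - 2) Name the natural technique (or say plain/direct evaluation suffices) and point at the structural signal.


Best approach: l'Hôpital's rule (0/0) — plug in 2: top and bottom both hit zero, so differentiate each and retry. Expanding numerator and denominator to first order gives the same value — the rule automates exactly that.


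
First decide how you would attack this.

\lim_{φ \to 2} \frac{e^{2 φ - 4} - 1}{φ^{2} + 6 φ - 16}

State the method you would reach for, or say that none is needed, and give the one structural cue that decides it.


Diagnosis: l'Hôpital's rule (0/0) — substituting 2 gives 0 over 0; differentiate top and bottom once and re-evaluate. The standard small-argument limits would also carry it; the rule is the systematic route.


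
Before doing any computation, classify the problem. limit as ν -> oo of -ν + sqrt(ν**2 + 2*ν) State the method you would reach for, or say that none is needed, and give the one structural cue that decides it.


Technique: conjugate multiplication — turning the difference into a conjugate-rationalized ratio makes the limit readable.


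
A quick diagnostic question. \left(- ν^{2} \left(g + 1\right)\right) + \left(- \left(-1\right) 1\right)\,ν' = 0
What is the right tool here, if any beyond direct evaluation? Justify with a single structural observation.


Verdict: separation of variables — the derivative equals a pure function of g (namely g + 1) times a pure function of ν (namely ν^{2}); divide and integrate each side.


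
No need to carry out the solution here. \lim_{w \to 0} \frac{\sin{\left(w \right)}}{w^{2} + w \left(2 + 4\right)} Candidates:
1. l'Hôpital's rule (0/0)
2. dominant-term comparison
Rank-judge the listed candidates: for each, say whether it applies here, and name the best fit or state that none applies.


Technique: l'Hôpital's rule (0/0) — the 0/0 form at 0 is the signature situation for l'Hôpital's rule. The standard small-argument limits would also carry it; the rule is the systematic route.
- l'Hôpital's rule (0/0) — a fit — the right tool for this form.
- dominant-term comparison — this limit is not decided by comparing polynomial growth at infinity.


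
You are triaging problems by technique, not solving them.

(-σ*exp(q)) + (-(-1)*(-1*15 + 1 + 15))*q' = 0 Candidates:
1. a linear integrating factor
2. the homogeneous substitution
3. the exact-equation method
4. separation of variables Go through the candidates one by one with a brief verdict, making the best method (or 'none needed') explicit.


Method: separation of variables — the derivative equals a pure function of σ (namely σ) times a pure function of q (namely exp(q)); divide and integrate each side.
- a linear integrating factor — the unknown enters nonlinearly (through a power, a denominator, or a transcendental function), which the linear integrating-factor recipe cannot absorb as-is — any repair would come from a preliminary substitution, not the factor.
- the homogeneous substitution — the ratio of the variables does not determine the slope.
- the exact-equation method — the cross partial derivatives disagree, so no single potential exists.
- separation of variables: applicable, and directly so.


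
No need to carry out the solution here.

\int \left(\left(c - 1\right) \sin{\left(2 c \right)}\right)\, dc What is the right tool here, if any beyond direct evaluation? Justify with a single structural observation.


Diagnosis: integration by parts — the integrand splits as c - 1 times \sin{\left(2 c \right)} — repeatedly differentiating the polynomial part kills it, which is the parts ladder.


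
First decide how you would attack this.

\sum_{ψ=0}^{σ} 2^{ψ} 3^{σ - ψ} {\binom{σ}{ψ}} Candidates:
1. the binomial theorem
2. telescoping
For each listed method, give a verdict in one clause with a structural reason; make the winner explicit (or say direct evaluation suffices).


Technique: the binomial theorem — the summand is term ψ of a binomial expansion in 2 and 3; the whole sum is a single power.
- the binomial theorem — yes, a natural case for it.
- telescoping — writing out consecutive terms as given produces no pairwise cancellation.


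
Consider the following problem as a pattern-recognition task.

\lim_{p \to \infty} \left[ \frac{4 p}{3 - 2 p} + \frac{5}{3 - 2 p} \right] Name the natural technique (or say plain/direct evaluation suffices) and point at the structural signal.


Diagnosis: dominant-term comparison — divide through by the highest power of p; every lower-order term dies and the dominant terms decide the limit. Differentiating the expression as a single quotient would eventually settle it as well; matching dominant growth settles it immediately.


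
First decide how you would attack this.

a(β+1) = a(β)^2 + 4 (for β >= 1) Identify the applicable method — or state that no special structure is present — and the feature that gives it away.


Technique: no special technique — the recurrence is nonlinear in the sequence values; study it directly, no linear machinery applies.


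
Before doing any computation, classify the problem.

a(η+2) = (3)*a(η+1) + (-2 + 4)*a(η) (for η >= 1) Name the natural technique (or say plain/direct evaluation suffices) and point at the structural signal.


Diagnosis: the characteristic-root method — no index-dependence in the weights and nothing inhomogeneous: classic characteristic-equation setup.


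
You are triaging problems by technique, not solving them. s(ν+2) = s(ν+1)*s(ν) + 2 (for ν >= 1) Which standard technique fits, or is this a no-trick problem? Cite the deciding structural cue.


Verdict: no special technique — this one you iterate or analyze qualitatively: the nonlinearity defeats linear solution methods.


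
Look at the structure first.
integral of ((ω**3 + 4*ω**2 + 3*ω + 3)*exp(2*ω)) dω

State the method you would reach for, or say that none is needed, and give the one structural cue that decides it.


Diagnosis: integration by parts — the integrand splits as ω**3 + 4*ω**2 + 3*ω + 3 times exp(2*ω) — repeatedly differentiating the polynomial part kills it, which is the parts ladder.


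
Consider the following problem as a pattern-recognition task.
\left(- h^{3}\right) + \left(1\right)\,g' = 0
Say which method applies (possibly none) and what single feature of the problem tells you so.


Best approach: no special technique — the slope is a function of h alone, so integrate both sides directly.


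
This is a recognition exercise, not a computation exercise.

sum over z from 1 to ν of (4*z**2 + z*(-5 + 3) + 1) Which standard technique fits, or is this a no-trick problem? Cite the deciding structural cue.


Verdict: no special technique — recognize the absence of structure: constant-multiple powers of z summed plainly, no special method required.


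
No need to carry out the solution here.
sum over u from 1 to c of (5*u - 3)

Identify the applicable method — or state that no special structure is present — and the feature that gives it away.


Verdict: no special technique — recognize the absence of structure: constant-multiple powers of u summed plainly, no special method required.


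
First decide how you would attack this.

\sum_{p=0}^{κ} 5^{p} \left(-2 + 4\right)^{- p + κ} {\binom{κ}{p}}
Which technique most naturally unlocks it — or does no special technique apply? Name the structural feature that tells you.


Method: the binomial theorem — the binomial coefficients weight matched powers of 5 and (-2 + 4), which is exactly the expansion of a binomial power.


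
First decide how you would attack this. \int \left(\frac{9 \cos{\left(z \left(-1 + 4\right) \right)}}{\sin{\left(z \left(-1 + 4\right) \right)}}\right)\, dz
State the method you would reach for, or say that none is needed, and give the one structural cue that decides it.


Technique: u-substitution — collected, the integrand has one factor that is, up to a constant, the derivative of an inner expression the rest depends on — substitute for that inner expression.


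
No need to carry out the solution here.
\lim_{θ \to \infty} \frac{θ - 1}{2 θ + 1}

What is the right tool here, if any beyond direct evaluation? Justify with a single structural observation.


Verdict: dominant-term comparison — divide by the highest power of θ present: lower-order terms vanish and the dominant ratio remains. As a single quotient, the ∞/∞ shape would yield to repeated differentiation as well — the growth comparison gets there in one look.


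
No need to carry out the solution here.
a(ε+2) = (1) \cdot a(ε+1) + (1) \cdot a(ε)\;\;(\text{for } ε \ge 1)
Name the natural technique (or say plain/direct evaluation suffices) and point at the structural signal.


Method: the characteristic-root method — because shifting ε leaves the equation's coefficients unchanged, exponential trials reduce it to algebra.


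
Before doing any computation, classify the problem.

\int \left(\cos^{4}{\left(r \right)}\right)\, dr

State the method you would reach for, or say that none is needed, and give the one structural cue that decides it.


Diagnosis: a trigonometric identity — the even exponent on \cos^{4}{\left(r \right)} signals one move: rewrite via cos of the doubled angle.


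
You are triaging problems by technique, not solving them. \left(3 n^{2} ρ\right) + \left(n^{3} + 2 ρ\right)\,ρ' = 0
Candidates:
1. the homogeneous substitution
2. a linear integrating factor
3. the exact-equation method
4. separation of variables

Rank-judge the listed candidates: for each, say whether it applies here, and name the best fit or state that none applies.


Best approach: the exact-equation method — d/dρ of 3 n^{2} ρ equals d/dn of n^{3} + 2 ρ: the form is a total differential of one potential — integrate it exactly.
- the homogeneous substitution — solved for the derivative, the right side changes under joint scaling of the two variables.
- a linear integrating factor — the unknown enters nonlinearly (through a power, a denominator, or a transcendental function), which the linear integrating-factor recipe cannot absorb as-is — any repair would come from a preliminary substitution, not the factor.
- the exact-equation method — applies; the problem has the shape this method handles.
- separation of variables: no algebra isolates the independent variable on one side and the unknown on the other.


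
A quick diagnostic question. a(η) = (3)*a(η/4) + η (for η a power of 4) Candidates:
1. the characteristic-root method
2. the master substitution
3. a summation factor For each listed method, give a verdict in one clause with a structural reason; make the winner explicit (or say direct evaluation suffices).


Method: the master substitution — the index is divided (η/4), not shifted — substitute η = 4^m to straighten it into a shift recurrence.
- the characteristic-root method — a divided-index call is not the fixed-shift linear shape that characteristic roots solve.
- the master substitution — yes, a natural case for it.
- a summation factor: the recursion divides its index rather than shifting it — there is no previous-term chain for a summation factor to telescope.


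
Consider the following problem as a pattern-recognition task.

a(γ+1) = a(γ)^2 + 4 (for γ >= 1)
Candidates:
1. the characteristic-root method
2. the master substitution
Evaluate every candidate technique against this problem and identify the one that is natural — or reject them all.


Method: no special technique — the recurrence is nonlinear in the sequence values; study it directly, no linear machinery applies.
- the characteristic-root method: nonlinearity rules out exponential-mode superposition from the start.
- the master substitution — with no divided-index recursive call, reindexing by powers of a base buys nothing.


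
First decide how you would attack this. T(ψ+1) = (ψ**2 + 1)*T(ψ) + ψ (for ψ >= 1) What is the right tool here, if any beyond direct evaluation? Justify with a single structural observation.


Best approach: a summation factor — with the index-dependent coefficient ψ**2 + 1, dividing by the cumulative product turns the left side into a pure difference.


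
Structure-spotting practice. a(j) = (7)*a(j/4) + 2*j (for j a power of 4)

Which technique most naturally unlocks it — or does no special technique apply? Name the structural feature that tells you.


Diagnosis: the master substitution — divide-the-index recursion (j/4 inside the call) straightens out once the index is rewritten as 4^m.


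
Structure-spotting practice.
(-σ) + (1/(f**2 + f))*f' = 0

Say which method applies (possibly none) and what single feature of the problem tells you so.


Technique: separation of variables — solved for the derivative, the right side factors as σ times f**2 + f — all σ-dependence separates from all f-dependence. A Bernoulli rewrite would carry it as the equation stands — separating the variables needs no rearrangement either.


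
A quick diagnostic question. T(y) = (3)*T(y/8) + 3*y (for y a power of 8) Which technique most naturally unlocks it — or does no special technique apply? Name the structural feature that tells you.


Verdict: the master substitution — the recursive call is at index y/8 rather than a shift, a divide-and-conquer shape — substituting y = 8^m linearizes it.


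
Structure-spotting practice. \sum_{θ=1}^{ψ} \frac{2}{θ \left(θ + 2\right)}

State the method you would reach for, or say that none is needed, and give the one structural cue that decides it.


Technique: telescoping — \frac{2}{θ \left(θ + 2\right)} decomposes into shift-paired simple fractions; the series telescopes to finitely many boundary pieces.


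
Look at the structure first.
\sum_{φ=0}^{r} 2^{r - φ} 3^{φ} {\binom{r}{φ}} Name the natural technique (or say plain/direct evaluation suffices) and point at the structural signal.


Technique: the binomial theorem — {\binom{r}{φ}} weighting matched powers of 3 and 2 is the expanded form of (3 + 2)^r — fold it back up.


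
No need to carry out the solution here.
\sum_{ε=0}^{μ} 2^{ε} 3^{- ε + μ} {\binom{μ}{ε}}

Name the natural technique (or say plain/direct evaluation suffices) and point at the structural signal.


Verdict: the binomial theorem — binomial coefficients against complementary powers of 2 and 3: recognize the binomial expansion and resum.


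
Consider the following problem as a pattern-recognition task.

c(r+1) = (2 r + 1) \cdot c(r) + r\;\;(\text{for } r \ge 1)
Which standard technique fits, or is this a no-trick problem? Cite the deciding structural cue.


Verdict: a summation factor — first-order, linear, moving coefficient 2 r + 1: the discrete analogue of an integrating factor handles it.


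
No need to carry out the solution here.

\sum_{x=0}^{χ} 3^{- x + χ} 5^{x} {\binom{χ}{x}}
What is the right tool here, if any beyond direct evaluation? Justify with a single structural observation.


Best approach: the binomial theorem — binomial coefficients against complementary powers of 5 and 3: recognize the binomial expansion and resum.


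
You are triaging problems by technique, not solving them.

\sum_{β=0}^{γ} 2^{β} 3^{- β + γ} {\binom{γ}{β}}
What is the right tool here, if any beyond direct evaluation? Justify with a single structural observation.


Best approach: the binomial theorem — the binomial coefficients weight matched powers of 2 and 3, which is exactly the expansion of a binomial power.


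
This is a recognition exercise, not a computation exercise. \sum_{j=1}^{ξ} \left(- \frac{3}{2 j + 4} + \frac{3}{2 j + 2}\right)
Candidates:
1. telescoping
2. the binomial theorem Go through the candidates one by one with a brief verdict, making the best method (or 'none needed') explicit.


Diagnosis: telescoping — write out three consecutive terms and watch the interior cancel: the advanced copy one term subtracts reappears as the very next term's leading piece, pair after pair.
- telescoping — applies; the problem has the shape this method handles.
- the binomial theorem: the terms do not reassemble into a binomial power.


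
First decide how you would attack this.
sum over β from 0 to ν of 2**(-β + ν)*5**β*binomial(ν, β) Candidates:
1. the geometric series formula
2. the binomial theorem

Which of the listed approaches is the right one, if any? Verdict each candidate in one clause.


Diagnosis: the binomial theorem — the summand is term β of a binomial expansion in 5 and 2; the whole sum is a single power.
- the geometric series formula: no single multiplier carries one term to the next throughout the sum.
- the binomial theorem — yes — fits the structure here.


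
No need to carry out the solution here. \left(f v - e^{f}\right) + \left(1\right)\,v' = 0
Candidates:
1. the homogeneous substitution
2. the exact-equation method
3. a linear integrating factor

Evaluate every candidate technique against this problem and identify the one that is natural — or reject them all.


Best approach: a linear integrating factor — v appears only to the first power with coefficient f — the classic integrating-factor setup.
- the homogeneous substitution: the slope does not depend on the ratio of the variables alone.
- the exact-equation method — no potential function has this form as its differential, as written.
- a linear integrating factor — yes, a natural case for it.


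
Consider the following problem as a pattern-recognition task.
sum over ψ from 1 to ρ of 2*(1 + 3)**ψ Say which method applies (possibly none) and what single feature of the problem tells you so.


Diagnosis: the geometric series formula — consecutive terms stand in a fixed index-free ratio — the geometric sum formula closes it.


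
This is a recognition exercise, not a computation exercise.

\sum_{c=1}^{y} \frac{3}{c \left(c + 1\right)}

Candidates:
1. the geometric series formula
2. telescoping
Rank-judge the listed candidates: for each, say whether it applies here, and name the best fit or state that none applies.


Verdict: telescoping — \frac{3}{c \left(c + 1\right)} decomposes into shift-paired simple fractions; the series telescopes to finitely many boundary pieces.
- the geometric series formula — consecutive terms are not related by a fixed multiplier.
- telescoping — yes — fits the structure here.


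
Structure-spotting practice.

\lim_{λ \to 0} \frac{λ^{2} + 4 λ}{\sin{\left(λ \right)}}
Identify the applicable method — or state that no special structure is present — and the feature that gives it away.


Verdict: l'Hôpital's rule (0/0) — numerator and denominator both vanish at 0 — a genuine 0/0 form, which is exactly when l'Hôpital applies. A first-order expansion at the point is an equally standard path; the rule packages it.


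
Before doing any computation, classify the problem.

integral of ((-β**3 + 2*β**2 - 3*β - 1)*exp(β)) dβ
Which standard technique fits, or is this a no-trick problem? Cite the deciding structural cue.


Verdict: integration by parts — differentiate -β**3 + 2*β**2 - 3*β - 1, integrate exp(β): each pass lowers the polynomial degree, so parts terminates.


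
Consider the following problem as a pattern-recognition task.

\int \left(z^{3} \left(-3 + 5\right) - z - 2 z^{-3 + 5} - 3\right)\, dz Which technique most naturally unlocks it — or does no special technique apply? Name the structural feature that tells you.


Technique: no special technique — the integrand is a sum of constant multiples of powers of z — integrate term by term.


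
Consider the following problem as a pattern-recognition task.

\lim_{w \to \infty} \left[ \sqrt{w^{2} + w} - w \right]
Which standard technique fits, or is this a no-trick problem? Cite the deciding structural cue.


Best approach: conjugate multiplication — infinity minus infinity with a radical in play — multiply by the conjugate so the divergences of \sqrt{w^{2} + w} and w annihilate.


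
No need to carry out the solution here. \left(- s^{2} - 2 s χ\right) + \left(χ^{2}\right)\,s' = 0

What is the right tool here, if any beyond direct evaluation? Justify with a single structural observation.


Method: the homogeneous substitution — the slope is degree-zero homogeneous: the ratio substitution v = s/χ collapses it. A Bernoulli substitution is a fair alternative on this equation directly; the homogeneous reading takes it as given.


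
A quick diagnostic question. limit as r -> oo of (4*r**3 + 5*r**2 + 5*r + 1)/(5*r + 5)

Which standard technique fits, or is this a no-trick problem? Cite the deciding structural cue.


Diagnosis: dominant-term comparison — growth-rate triage: the leading powers of r decide the limit, everything else is noise. l'Hôpital's at-infinity variant applies to the expression viewed as a single quotient; the leading-term comparison is the direct route.


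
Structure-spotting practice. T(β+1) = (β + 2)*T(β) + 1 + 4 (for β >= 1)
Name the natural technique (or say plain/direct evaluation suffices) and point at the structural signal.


Technique: a summation factor — because the multiplier β + 2 is index-dependent, divide through by its running product and sum the resulting differences.


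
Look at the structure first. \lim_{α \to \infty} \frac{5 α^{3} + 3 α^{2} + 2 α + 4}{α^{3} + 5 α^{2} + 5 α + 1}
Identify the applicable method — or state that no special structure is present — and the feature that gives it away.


Technique: dominant-term comparison — growth-rate triage: the leading powers of α decide the limit, everything else is noise. As a single quotient, the ∞/∞ shape would yield to repeated differentiation as well — the growth comparison gets there in one look.


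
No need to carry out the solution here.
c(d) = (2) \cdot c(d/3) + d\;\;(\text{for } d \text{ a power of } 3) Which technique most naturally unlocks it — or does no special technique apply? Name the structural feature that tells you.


Diagnosis: the master substitution — the argument shrinks by the factor 3, so measure the index on a logarithmic scale and the recursion becomes a shift.


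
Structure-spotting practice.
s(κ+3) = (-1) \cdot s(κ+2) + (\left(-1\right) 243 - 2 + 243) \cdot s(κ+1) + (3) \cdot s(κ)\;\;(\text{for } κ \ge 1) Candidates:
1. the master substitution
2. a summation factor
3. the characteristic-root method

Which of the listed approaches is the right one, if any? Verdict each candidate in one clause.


Best approach: the characteristic-root method — because shifting κ leaves the equation's coefficients unchanged, exponential trials reduce it to algebra.
- the master substitution: no fixed divisor shrinks the index between calls.
- a summation factor — the recurrence reaches back more than one step, outside the first-order family a summation factor normalizes.
- the characteristic-root method: applicable, and directly so.


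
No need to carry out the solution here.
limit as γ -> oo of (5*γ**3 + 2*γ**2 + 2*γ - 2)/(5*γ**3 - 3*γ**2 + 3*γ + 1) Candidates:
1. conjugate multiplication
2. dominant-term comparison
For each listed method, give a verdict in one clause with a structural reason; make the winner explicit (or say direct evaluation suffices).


Verdict: dominant-term comparison — at large γ only the top-degree terms survive; compare the leading terms and the limit falls out.
- conjugate multiplication — the conjugate move applies to radical differences, which this is not.
- dominant-term comparison: applies; the problem has the shape this method handles.


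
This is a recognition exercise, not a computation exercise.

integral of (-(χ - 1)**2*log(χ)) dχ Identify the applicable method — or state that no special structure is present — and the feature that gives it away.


Method: integration by parts — with u = log(χ) the logarithm disappears after one differentiation, leaving a power-rule integral.


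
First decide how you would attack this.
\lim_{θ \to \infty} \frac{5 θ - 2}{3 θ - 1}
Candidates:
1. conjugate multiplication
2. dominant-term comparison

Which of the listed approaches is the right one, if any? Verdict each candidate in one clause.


Best approach: dominant-term comparison — divide through by the highest power of θ; every lower-order term dies and the dominant terms decide the limit.
- conjugate multiplication: no divergent radical difference is present for a conjugate pair to cancel.
- dominant-term comparison — yes — fits the structure here.


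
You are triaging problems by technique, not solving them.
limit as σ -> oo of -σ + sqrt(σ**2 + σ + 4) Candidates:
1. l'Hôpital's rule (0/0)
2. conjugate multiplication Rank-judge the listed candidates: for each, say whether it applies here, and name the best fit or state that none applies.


Method: conjugate multiplication — turning the difference into a conjugate-rationalized ratio makes the limit readable.
- l'Hôpital's rule (0/0) — substitution produces ∞ − ∞ rather than a vanishing quotient; the rule needs a 0/0 ratio to act on.
- conjugate multiplication — yes — fits the structure here.


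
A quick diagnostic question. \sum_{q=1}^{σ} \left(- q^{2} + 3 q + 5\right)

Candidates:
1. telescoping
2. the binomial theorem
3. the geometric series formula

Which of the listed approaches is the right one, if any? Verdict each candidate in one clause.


Best approach: no special technique — recognize the absence of structure: constant-multiple powers of q summed plainly, no special method required.
- telescoping — neither a shifted-difference shape nor integer-spaced poles are present.
- the binomial theorem: there is no pair of bases whose matched powers would reassemble into a single binomial power.
- the geometric series formula: there is no constant term-to-term ratio.


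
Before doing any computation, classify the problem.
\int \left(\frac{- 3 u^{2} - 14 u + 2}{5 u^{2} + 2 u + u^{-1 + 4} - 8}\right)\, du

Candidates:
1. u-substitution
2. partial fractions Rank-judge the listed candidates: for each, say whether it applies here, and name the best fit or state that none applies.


Best approach: partial fractions — each factor of (5 u^{2} + 2 u + u^{-1 + 4} - 8) owns one elementary piece of the integrand — separate them and integrate piecewise.
- u-substitution: no subexpression of the integrand serves as a whole-integral substitution inner — individual terms may offer their own, but none carries its derivative as a factor of the full integrand; a working change of variable would have to be constructed from outside the expression.
- partial fractions: yes, a natural case for it.


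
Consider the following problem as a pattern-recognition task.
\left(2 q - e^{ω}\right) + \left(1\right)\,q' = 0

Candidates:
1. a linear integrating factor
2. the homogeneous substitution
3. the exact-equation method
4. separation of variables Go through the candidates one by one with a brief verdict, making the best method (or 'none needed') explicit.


Diagnosis: a linear integrating factor — q appears only to the first power with coefficient 2 — the classic integrating-factor setup.
- a linear integrating factor — yes — fits the structure here.
- the homogeneous substitution: the slope does not depend on the ratio of the variables alone.
- the exact-equation method — the cross partial derivatives disagree, so no single potential exists.
- separation of variables — no division isolates the independent variable from the unknown.


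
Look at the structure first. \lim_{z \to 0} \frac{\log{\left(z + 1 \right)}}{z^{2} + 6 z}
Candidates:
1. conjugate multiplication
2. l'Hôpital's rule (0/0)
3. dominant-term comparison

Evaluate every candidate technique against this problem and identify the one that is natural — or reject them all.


Method: l'Hôpital's rule (0/0) — the 0/0 form at 0 is the signature situation for l'Hôpital's rule. A first-order expansion at the point is an equally standard path; the rule packages it.
- conjugate multiplication: multiplying by a conjugate would not remove any indeterminacy here.
- l'Hôpital's rule (0/0) — applicable, and directly so.
- dominant-term comparison: no dominant power emerges to decide the limit by degree comparison.


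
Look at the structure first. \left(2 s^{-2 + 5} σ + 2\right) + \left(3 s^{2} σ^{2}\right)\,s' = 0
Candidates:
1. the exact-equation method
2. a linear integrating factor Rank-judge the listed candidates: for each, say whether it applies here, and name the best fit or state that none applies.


Verdict: the exact-equation method — equality of cross partials is the green light — assemble the potential function term by term.
- the exact-equation method: applies; the problem has the shape this method handles.
- a linear integrating factor: a nonlinear term in the unknown puts this outside the integrating-factor template.


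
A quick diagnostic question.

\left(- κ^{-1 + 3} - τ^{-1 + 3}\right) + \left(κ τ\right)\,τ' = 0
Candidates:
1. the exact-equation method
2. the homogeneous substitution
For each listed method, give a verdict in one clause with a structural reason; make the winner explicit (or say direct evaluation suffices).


Best approach: the homogeneous substitution — solved for the derivative, the right side is unchanged under scaling κ and τ together — it depends only on the ratio τ/κ, so substitute a single ratio variable. A Bernoulli substitution is a fair alternative on this equation directly; the homogeneous reading takes it as given.
- the exact-equation method: the cross partial derivatives disagree, so no single potential exists.
- the homogeneous substitution: applicable, and directly so.


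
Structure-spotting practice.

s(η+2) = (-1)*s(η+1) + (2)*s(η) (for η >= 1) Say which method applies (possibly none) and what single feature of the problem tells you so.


Verdict: the characteristic-root method — every coefficient is a fixed number and the forcing is zero — substitute r^η and read off the root equation.


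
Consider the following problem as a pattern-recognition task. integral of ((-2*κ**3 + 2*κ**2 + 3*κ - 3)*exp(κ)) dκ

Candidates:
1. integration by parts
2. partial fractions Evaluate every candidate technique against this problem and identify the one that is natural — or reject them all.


Verdict: integration by parts — the integrand splits as -2*κ**3 + 2*κ**2 + 3*κ - 3 times exp(κ) — repeatedly differentiating the polynomial part kills it, which is the parts ladder.
- integration by parts: yes, a natural case for it.
- partial fractions: the expression is not a ratio of polynomials that decomposes further.
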